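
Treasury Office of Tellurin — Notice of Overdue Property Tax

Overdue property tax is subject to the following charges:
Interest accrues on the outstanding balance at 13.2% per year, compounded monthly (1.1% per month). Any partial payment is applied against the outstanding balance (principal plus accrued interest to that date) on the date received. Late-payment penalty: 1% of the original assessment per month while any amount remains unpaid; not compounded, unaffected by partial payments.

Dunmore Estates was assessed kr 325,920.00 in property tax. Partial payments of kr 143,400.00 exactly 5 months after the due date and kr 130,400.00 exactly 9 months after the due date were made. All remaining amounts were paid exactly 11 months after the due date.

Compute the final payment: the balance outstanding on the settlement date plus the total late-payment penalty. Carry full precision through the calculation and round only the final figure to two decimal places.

Balance at month 5: kr 325,920.0000 × (1 + 0.011)^5 = kr 344,244.3251…
After kr 143,400.00 payment: kr 344,244.3251… − kr 143,400.00 = kr 200,844.3251…
Balance at month 9: kr 200,844.3251… × (1 + 0.011)^4 = kr 209,828.3606…
After kr 130,400.00 payment: kr 209,828.3606… − kr 130,400.00 = kr 79,428.3606…
Balance at month 11: kr 79,428.3606… × (1 + 0.011)^2 = kr 81,185.3954…
Penalty: 11 × 1% × kr 325,920.00 = kr 35,851.20
Final settlement = outstanding balance + penalty = kr 81,185.3954… + kr 35,851.20 = kr 117,036.60

kr 117,036.60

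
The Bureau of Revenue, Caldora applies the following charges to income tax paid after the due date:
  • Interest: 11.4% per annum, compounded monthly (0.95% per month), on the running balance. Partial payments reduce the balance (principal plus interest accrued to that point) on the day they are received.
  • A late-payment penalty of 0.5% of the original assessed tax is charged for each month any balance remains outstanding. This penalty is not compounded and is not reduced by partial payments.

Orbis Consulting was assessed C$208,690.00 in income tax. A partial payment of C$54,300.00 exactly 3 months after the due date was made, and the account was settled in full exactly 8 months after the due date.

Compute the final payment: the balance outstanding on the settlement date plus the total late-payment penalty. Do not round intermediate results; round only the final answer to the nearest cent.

Balance at month 3: C$208,690.0000 × (1 + 0.0095)^3 = C$214,694.3467…
After C$54,300.00 payment: C$214,694.3467… − C$54,300.00 = C$160,394.3467…
Balance at month 8: C$160,394.3467… × (1 + 0.0095)^5 = C$168,159.2158…
Penalty: 8 × 0.5% × C$208,690.00 = C$8,347.60
Final settlement = outstanding balance + penalty = C$168,159.2158… + C$8,347.60 = C$176,506.82

C$176,506.82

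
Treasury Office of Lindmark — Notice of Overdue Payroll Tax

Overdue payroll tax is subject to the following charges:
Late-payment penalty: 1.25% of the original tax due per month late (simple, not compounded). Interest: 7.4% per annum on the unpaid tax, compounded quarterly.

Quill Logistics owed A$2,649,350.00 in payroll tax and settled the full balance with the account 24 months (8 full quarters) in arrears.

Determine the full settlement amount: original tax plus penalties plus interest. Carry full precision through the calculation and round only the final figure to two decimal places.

Late-payment penalty = 1.25% × A$2,649,350.00 × 24 mo = A$794,805.00
Interest (7.4%/yr ÷ 4 = 1.85%/quarter): A$2,649,350.00 × ((1 + 0.0185)^8 − 1) = A$418,453.9514…
Total = A$2,649,350.00 + A$794,805.0000 + A$418,453.9514… = A$3,862,608.95

A$3,862,608.95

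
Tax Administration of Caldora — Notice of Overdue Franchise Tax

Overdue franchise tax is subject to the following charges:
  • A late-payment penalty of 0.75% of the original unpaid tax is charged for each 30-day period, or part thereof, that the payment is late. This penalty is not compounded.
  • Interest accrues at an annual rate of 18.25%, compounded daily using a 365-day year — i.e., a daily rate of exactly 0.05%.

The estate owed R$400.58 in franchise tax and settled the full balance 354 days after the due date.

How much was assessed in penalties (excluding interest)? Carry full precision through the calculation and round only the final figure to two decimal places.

R$36.05

Penalty periods: ⌈354/30⌉ = 12; penalty = 12 × 0.75% × R$400.58 = R$36.05…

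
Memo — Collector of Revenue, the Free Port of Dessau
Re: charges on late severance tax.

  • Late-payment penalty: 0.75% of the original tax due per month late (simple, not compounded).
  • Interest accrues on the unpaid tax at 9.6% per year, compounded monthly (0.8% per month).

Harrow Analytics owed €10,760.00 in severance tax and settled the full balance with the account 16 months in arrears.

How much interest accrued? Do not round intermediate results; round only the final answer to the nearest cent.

Interest: €10,760.00 × ((1 + 0.008)^16 − 1) = €10,760.00 × 0.1359743… = €1,463.0837…

€1,463.08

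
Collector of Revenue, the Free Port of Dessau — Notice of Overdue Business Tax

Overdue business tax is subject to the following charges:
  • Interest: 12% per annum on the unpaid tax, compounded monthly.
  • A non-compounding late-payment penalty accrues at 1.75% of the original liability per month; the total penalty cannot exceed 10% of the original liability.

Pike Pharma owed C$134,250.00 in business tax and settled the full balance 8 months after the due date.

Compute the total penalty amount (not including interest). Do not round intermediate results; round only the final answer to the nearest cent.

Penalty (uncapped): 8 × 1.75% × C$134,250.00 = C$18,795.00; cap = 10% × C$134,250.00 = C$13,425.00 → penalty = C$13,425.00

C$13,425.00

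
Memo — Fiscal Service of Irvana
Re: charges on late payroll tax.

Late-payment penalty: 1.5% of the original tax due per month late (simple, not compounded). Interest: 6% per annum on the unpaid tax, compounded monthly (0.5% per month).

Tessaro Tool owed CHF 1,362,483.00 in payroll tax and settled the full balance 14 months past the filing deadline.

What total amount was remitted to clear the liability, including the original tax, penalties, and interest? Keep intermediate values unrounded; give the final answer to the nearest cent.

Late-payment penalty: 14 × 1.5% × CHF 1,362,483.00 = CHF 286,121.43
Interest: CHF 1,362,483.00 × ((1 + 0.005)^14 − 1) = CHF 1,362,483.00 × 0.0723211… = CHF 98,536.3128…
Total = CHF 1,362,483.00 + CHF 286,121.4300 + CHF 98,536.3128… = CHF 1,747,140.74

CHF 1,747,140.74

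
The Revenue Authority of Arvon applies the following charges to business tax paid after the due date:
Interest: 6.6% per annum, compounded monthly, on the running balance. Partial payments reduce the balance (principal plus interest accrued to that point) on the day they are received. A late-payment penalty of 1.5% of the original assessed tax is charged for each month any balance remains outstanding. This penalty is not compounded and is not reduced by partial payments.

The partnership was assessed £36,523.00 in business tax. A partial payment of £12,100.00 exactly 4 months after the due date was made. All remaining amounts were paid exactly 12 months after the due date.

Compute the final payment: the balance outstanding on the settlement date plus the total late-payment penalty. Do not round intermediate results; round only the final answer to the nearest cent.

Monthly rate = 6.6% ÷ 12 = 0.55%
Balance at month 4: £36,523.0000 × (1 + 0.0055)^4 = £37,333.1593…
After £12,100.00 payment: £37,333.1593… − £12,100.00 = £25,233.1593…
Balance at month 12: £25,233.1593… × (1 + 0.0055)^8 = £26,365.0275…
Penalty: 12 × 1.5% × £36,523.00 = £6,574.14
Final settlement = outstanding balance + penalty = £26,365.0275… + £6,574.14 = £32,939.17

£32,939.17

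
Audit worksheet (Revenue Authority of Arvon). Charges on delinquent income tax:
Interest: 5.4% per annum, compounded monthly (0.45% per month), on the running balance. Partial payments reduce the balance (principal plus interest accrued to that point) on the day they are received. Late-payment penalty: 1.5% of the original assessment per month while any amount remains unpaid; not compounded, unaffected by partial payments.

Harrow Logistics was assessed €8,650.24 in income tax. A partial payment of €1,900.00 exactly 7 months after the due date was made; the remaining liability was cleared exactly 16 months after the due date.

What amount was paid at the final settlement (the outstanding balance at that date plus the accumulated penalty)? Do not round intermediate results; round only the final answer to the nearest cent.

€9,392.23

Balance at month 7: €8,650.2400 × (1 + 0.0045)^7 = €8,926.4288…
After €1,900.00 payment: €8,926.4288… − €1,900.00 = €7,026.4288…
Balance at month 16: €7,026.4288… × (1 + 0.0045)^9 = €7,316.1756…
Penalty: 16 × 1.5% × €8,650.24 = €2,076.06…
Final settlement = outstanding balance + penalty = €7,316.1756… + €2,076.06… = €9,392.23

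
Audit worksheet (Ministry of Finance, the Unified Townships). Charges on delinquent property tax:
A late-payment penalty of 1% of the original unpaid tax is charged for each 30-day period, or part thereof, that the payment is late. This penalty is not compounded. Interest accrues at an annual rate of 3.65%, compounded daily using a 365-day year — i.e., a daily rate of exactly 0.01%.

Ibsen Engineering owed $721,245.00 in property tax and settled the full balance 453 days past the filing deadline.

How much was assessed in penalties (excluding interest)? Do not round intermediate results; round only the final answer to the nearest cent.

$115,399.20

Penalty periods: ⌈453/30⌉ = 16; penalty = 16 × 1% × $721,245.00 = $115,399.20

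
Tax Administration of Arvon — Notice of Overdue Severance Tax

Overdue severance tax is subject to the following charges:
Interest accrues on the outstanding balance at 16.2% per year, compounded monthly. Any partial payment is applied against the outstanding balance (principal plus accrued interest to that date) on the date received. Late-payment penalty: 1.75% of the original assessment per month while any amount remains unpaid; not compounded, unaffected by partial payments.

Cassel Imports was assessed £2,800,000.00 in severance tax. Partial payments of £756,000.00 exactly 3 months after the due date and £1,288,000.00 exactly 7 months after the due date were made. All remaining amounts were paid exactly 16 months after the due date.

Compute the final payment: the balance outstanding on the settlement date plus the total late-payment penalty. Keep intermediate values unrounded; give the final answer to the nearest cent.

Monthly rate = 16.2% ÷ 12 = 1.35%
Balance at month 3: £2,800,000.0000 × (1 + 0.0135)^3 = £2,914,937.7891…
After £756,000.00 payment: £2,914,937.7891… − £756,000.00 = £2,158,937.7891…
Balance at month 7: £2,158,937.7891… × (1 + 0.0135)^4 = £2,277,902.5470…
After £1,288,000.00 payment: £2,277,902.5470… − £1,288,000.00 = £989,902.5470…
Balance at month 16: £989,902.5470… × (1 + 0.0135)^9 = £1,116,879.2410…
Penalty: 16 × 1.75% × £2,800,000.00 = £784,000.00
Final settlement = outstanding balance + penalty = £1,116,879.2410… + £784,000.00 = £1,900,879.24

£1,900,879.24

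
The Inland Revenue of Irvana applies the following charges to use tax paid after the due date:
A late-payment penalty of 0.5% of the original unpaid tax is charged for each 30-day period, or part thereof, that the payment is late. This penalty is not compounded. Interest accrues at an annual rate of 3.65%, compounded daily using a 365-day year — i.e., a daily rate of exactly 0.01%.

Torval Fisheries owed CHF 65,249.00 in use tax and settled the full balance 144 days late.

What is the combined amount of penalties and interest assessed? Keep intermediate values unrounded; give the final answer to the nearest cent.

CHF 2,577.56

Penalty periods: ⌈144/30⌉ = 5; penalty = 5 × 0.5% × CHF 65,249.00 = CHF 1,631.23…
Interest: CHF 65,249.00 × ((1 + 0.0001)^144 − 1) = CHF 65,249.00 × 0.01450345… = CHF 946.3355…
Penalties + interest = CHF 1,631.2250 + CHF 946.3355… = CHF 2,577.56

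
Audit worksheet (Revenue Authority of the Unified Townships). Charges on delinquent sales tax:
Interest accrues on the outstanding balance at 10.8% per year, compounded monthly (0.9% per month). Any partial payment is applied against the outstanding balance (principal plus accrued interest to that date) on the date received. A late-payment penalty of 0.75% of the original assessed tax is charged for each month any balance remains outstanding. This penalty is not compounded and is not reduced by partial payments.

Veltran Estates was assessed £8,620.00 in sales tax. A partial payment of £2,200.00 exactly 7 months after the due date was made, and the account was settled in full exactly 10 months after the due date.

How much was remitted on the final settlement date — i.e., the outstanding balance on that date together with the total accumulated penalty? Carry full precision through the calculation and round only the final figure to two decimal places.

£7,814.55

Balance at month 7: £8,620.0000 × (1 + 0.009)^7 = £9,177.9445…
After £2,200.00 payment: £9,177.9445… − £2,200.00 = £6,977.9445…
Balance at month 10: £6,977.9445… × (1 + 0.009)^3 = £7,168.0498…
Penalty: 10 × 0.75% × £8,620.00 = £646.50
Final settlement = outstanding balance + penalty = £7,168.0498… + £646.50 = £7,814.55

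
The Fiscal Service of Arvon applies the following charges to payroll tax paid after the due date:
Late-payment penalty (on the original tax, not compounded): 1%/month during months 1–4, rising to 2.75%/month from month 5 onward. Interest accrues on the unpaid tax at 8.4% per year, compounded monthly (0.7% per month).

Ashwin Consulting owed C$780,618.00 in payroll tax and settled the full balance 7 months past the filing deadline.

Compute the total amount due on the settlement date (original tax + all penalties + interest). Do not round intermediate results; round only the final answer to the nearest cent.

Penalty, months 1–4: 4 × 1% × C$780,618.00 = C$31,224.72
Penalty, months 5–7: 3 × 2.75% × C$780,618.00 = C$64,400.99…
Interest: C$780,618.00 × ((1 + 0.007)^7 − 1) = C$780,618.00 × 0.0500411… = C$39,062.9751…
Total = C$780,618.00 + C$95,625.7050 + C$39,062.9751… = C$915,306.68

C$915,306.68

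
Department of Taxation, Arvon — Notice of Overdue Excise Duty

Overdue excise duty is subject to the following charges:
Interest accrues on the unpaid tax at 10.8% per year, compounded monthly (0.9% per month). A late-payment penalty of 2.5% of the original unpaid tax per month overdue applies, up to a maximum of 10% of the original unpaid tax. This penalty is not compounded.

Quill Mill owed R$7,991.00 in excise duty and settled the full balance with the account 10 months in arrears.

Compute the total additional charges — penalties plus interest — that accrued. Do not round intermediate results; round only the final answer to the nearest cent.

Penalty (uncapped): 10 × 2.5% × R$7,991.00 = R$1,997.75; cap = 10% × R$7,991.00 = R$799.10 → penalty = R$799.10
Interest: R$7,991.00 × ((1 + 0.009)^10 − 1) = R$7,991.00 × 0.0937339… = R$749.0274…
Penalties + interest = R$799.1000 + R$749.0274… = R$1,548.13

R$1,548.13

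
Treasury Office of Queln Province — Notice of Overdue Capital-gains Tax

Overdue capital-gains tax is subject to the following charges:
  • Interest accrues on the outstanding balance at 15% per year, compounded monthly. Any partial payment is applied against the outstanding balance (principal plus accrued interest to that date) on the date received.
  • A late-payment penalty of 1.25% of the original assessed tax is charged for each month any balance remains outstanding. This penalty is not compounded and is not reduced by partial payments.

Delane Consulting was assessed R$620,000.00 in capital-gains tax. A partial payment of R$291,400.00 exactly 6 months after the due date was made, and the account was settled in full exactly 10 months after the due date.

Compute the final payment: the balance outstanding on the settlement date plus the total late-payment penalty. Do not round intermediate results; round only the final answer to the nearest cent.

R$473,262.44

Monthly rate = 15% ÷ 12 = 1.25%
Balance at month 6: R$620,000.0000 × (1 + 0.0125)^6 = R$667,977.5719…
After R$291,400.00 payment: R$667,977.5719… − R$291,400.00 = R$376,577.5719…
Balance at month 10: R$376,577.5719… × (1 + 0.0125)^4 = R$395,762.4432…
Penalty: 10 × 1.25% × R$620,000.00 = R$77,500.00
Final settlement = outstanding balance + penalty = R$395,762.4432… + R$77,500.00 = R$473,262.44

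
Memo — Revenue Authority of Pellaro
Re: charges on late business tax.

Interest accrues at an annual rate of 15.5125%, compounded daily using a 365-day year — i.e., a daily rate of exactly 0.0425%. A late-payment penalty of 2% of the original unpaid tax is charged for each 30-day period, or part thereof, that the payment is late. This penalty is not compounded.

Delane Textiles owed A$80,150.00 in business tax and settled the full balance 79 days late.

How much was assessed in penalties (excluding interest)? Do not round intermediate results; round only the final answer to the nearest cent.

Penalty periods: ⌈79/30⌉ = 3; penalty = 3 × 2% × A$80,150.00 = A$4,809.00

A$4,809.00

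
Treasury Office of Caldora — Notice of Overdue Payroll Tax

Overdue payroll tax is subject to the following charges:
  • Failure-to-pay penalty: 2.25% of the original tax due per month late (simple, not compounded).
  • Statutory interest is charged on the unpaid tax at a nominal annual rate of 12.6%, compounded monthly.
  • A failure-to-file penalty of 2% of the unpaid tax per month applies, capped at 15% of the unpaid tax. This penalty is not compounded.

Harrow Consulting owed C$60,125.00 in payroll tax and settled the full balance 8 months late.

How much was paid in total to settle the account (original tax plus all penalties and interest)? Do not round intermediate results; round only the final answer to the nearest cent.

C$85,206.31

Failure-to-file: 8 × 2% × C$60,125.00 = C$9,620.00, capped at 15% × C$60,125.00 = C$9,018.75
Failure-to-pay penalty = 2.25% × C$60,125.00 × 8 mo = C$10,822.50
Interest (12.6%/yr ÷ 12 = 1.05%/month): C$60,125.00 × ((1 + 0.0105)^8 − 1) = C$5,240.0552…
Total = C$60,125.00 + C$19,841.2500 + C$5,240.0552… = C$85,206.31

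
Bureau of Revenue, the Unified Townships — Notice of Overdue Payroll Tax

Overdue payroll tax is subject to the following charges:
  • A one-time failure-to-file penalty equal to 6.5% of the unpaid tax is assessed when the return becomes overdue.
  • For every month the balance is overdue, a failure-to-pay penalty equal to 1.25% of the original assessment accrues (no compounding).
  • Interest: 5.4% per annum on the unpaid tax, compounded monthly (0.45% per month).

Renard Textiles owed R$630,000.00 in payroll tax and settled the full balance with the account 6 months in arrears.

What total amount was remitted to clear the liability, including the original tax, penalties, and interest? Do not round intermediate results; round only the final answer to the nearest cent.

R$735,402.51

Failure-to-file penalty: 6.5% × R$630,000.00 = R$40,950.00
Failure-to-pay penalty = 1.25% × R$630,000.00 × 6 mo = R$47,250.00
Interest: R$630,000.00 × ((1 + 0.0045)^6 − 1) = R$630,000.00 × 0.0273056… = R$17,202.5146…
Total = R$630,000.00 + R$88,200.0000 + R$17,202.5146… = R$735,402.51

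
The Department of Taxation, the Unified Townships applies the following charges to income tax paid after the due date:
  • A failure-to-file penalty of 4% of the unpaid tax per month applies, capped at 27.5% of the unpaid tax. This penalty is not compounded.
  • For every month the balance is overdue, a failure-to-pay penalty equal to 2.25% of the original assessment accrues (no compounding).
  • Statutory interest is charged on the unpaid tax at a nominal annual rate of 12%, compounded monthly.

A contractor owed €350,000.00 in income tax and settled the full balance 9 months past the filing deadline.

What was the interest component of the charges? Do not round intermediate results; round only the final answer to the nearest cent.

Interest (12%/yr ÷ 12 = 1%/month): €350,000.00 × ((1 + 0.01)^9 − 1) = €32,789.8454…

€32,789.85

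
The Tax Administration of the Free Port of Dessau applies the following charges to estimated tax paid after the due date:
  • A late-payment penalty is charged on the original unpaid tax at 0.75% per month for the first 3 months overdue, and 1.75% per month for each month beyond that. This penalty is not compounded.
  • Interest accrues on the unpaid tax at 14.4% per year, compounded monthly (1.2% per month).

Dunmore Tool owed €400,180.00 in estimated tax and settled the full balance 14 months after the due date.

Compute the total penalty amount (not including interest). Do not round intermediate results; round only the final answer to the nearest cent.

€86,038.70

Penalty, months 1–3: 3 × 0.75% × €400,180.00 = €9,004.05
Penalty, months 4–14: 11 × 1.75% × €400,180.00 = €77,034.65
Total penalty = €9,004.05 + €77,034.65 = €86,038.70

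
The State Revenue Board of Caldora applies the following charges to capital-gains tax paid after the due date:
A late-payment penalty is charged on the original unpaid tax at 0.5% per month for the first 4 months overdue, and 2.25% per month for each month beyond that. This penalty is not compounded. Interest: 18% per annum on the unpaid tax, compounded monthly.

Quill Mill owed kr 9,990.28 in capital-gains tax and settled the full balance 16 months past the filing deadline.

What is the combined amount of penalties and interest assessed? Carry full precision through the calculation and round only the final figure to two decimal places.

Penalty, months 1–4: 4 × 0.5% × kr 9,990.28 = kr 199.81…
Penalty, months 5–16: 12 × 2.25% × kr 9,990.28 = kr 2,697.38…
Interest (18%/yr ÷ 12 = 1.5%/month): kr 9,990.28 × ((1 + 0.015)^16 − 1) = kr 2,687.2409…
Penalties + interest = kr 2,897.1812 + kr 2,687.2409… = kr 5,584.42

kr 5,584.42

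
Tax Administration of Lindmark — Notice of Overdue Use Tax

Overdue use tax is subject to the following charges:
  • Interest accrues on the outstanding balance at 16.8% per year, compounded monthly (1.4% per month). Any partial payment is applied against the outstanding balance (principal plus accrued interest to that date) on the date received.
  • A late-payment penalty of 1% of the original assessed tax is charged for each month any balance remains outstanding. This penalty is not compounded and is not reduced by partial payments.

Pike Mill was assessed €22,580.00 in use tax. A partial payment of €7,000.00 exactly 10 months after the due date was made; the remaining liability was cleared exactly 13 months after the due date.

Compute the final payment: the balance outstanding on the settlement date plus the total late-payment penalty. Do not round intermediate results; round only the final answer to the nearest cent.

€22,690.38

Balance at month 10: €22,580.0000 × (1 + 0.014)^10 = €25,947.9760…
After €7,000.00 payment: €25,947.9760… − €7,000.00 = €18,947.9760…
Balance at month 13: €18,947.9760… × (1 + 0.014)^3 = €19,754.9844…
Penalty: 13 × 1% × €22,580.00 = €2,935.40
Final settlement = outstanding balance + penalty = €19,754.9844… + €2,935.40 = €22,690.38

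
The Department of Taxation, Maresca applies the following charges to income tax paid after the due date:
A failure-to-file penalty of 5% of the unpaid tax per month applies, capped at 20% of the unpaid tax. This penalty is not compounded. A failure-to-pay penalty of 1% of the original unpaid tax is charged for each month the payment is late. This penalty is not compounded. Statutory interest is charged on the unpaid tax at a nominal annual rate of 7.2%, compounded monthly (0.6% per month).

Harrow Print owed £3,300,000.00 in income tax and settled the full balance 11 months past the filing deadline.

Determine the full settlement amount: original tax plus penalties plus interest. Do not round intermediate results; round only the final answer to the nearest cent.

£4,547,453.04

Failure-to-file: 11 × 5% × £3,300,000.00 = £1,815,000.00, capped at 20% × £3,300,000.00 = £660,000.00
Failure-to-pay penalty: 11 × 1% × £3,300,000.00 = £363,000.00
Interest: £3,300,000.00 × ((1 + 0.006)^11 − 1) = £3,300,000.00 × 0.0680161… = £224,453.0353…
Total = £3,300,000.00 + £1,023,000.0000 + £224,453.0353… = £4,547,453.04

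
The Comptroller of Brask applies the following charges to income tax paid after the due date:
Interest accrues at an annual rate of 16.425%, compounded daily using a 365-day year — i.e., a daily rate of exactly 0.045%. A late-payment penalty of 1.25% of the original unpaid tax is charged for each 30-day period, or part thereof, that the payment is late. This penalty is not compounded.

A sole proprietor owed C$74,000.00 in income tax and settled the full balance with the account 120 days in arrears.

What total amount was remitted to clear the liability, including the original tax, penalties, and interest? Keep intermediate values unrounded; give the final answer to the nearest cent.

Penalty periods: ⌈120/30⌉ = 4; penalty = 4 × 1.25% × C$74,000.00 = C$3,700.00
Interest: C$74,000.00 × ((1 + 0.00045)^120 − 1) = C$74,000.00 × 0.05547178… = C$4,104.9119…
Total = C$74,000.00 + C$3,700.0000 + C$4,104.9119… = C$81,804.91

C$81,804.91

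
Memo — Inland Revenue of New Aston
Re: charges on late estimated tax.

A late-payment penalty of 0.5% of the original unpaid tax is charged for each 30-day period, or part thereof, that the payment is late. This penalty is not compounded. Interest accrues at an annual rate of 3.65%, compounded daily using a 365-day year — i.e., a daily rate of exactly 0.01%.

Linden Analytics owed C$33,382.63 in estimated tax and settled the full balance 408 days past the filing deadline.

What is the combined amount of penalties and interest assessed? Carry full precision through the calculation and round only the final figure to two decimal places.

C$3,726.89

Penalty periods: ⌈408/30⌉ = 14; penalty = 14 × 0.5% × C$33,382.63 = C$2,336.78…
Interest: C$33,382.63 × ((1 + 0.0001)^408 − 1) = C$33,382.63 × 0.04164163… = C$1,390.1072…
Penalties + interest = C$2,336.7841 + C$1,390.1072… = C$3,726.89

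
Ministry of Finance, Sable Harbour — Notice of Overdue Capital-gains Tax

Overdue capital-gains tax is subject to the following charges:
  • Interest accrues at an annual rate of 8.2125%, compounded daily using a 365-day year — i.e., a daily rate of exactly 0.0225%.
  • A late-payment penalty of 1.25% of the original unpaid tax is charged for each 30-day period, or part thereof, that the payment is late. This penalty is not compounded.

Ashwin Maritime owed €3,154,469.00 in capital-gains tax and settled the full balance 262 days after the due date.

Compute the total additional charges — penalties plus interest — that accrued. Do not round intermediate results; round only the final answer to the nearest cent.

Penalty periods: ⌈262/30⌉ = 9; penalty = 9 × 1.25% × €3,154,469.00 = €354,877.76…
Interest: €3,154,469.00 × ((1 + 0.000225)^262 − 1) = €3,154,469.00 × 0.06071517… = €191,524.1210…
Penalties + interest = €354,877.7625 + €191,524.1210… = €546,401.88

€546,401.88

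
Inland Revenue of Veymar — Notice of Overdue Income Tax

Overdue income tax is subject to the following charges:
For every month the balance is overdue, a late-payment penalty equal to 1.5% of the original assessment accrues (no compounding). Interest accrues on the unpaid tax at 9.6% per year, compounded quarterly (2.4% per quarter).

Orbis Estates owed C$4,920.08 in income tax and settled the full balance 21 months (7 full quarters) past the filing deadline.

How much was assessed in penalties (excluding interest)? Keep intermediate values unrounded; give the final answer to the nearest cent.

Late-payment penalty: 21 × 1.5% × C$4,920.08 = C$1,549.83…

C$1,549.83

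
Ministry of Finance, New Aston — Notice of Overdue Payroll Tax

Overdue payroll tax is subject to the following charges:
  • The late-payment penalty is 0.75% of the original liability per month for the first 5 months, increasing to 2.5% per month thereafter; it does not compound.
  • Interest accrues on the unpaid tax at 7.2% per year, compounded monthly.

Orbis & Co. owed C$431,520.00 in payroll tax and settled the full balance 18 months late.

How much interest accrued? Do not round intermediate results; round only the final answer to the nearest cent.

Interest (7.2%/yr ÷ 12 = 0.6%/month): C$431,520.00 × ((1 + 0.006)^18 − 1) = C$49,058.7706…

C$49,058.77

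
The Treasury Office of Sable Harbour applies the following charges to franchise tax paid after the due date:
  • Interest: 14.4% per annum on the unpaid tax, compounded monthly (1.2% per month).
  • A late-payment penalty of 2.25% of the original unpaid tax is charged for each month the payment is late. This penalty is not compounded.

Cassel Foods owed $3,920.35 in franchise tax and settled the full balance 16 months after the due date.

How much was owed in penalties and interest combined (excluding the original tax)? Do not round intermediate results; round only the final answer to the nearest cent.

Late-payment penalty = 2.25% × $3,920.35 × 16 mo = $1,411.33…
Interest: $3,920.35 × ((1 + 0.012)^16 − 1) = $3,920.35 × 0.2102865… = $824.3968…
Penalties + interest = $1,411.3260 + $824.3968… = $2,235.72

$2,235.72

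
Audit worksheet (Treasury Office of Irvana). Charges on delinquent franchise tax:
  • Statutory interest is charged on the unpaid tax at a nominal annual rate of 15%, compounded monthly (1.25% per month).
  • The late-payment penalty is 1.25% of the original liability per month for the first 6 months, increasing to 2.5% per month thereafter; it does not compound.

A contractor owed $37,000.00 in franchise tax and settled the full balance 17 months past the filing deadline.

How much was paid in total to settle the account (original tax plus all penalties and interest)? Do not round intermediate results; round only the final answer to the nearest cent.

$58,650.11

Penalty, months 1–6: 6 × 1.25% × $37,000.00 = $2,775.00
Penalty, months 7–17: 11 × 2.5% × $37,000.00 = $10,175.00
Interest: $37,000.00 × ((1 + 0.0125)^17 − 1) = $37,000.00 × 0.2351382… = $8,700.1122…
Total = $37,000.00 + $12,950.0000 + $8,700.1122… = $58,650.11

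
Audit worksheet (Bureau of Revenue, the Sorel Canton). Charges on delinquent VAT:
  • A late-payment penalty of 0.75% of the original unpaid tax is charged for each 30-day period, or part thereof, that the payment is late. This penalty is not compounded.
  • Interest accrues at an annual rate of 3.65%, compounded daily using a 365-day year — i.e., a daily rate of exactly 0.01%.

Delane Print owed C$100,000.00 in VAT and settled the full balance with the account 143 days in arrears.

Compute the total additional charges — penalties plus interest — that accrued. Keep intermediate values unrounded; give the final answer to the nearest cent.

C$5,190.20

Penalty periods: ⌈143/30⌉ = 5; penalty = 5 × 0.75% × C$100,000.00 = C$3,750.00
Interest: C$100,000.00 × ((1 + 0.0001)^143 − 1) = C$100,000.00 × 0.01440201… = C$1,440.2009…
Penalties + interest = C$3,750.0000 + C$1,440.2009… = C$5,190.20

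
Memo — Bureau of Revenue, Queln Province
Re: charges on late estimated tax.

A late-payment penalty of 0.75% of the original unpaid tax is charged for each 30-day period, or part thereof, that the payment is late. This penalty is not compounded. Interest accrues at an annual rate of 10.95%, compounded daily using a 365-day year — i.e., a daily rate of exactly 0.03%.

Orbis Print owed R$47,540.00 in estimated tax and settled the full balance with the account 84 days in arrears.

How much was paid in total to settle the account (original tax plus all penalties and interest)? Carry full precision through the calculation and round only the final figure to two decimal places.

R$49,822.70

Penalty periods: ⌈84/30⌉ = 3; penalty = 3 × 0.75% × R$47,540.00 = R$1,069.65
Interest: R$47,540.00 × ((1 + 0.0003)^84 − 1) = R$47,540.00 × 0.02551633… = R$1,213.0463…
Total = R$47,540.00 + R$1,069.6500 + R$1,213.0463… = R$49,822.70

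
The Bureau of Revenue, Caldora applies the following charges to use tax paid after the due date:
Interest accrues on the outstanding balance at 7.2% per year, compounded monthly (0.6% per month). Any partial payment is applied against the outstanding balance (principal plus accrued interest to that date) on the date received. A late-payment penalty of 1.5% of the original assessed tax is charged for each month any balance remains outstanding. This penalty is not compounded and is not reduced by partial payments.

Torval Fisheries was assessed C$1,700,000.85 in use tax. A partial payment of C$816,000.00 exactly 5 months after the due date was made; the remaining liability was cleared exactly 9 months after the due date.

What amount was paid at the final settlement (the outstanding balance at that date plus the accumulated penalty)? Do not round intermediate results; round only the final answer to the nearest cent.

Balance at month 5: C$1,700,000.8500 × (1 + 0.006)^5 = C$1,751,616.5588…
After C$816,000.00 payment: C$1,751,616.5588… − C$816,000.00 = C$935,616.5588…
Balance at month 9: C$935,616.5588… × (1 + 0.006)^4 = C$958,274.2590…
Penalty: 9 × 1.5% × C$1,700,000.85 = C$229,500.11…
Final settlement = outstanding balance + penalty = C$958,274.2590… + C$229,500.11… = C$1,187,774.37

C$1,187,774.37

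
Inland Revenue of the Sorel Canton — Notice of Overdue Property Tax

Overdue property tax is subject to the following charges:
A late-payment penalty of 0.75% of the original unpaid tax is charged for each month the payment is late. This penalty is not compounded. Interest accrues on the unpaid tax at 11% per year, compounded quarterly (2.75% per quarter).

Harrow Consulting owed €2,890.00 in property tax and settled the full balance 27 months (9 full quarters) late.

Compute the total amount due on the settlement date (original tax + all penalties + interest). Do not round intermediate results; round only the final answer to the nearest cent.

€4,274.44

Late-payment penalty = 0.75% × €2,890.00 × 27 mo = €585.23…
Interest: €2,890.00 × ((1 + 0.0275)^9 − 1) = €2,890.00 × 0.2765460… = €799.2180…
Total = €2,890.00 + €585.2250 + €799.2180… = €4,274.44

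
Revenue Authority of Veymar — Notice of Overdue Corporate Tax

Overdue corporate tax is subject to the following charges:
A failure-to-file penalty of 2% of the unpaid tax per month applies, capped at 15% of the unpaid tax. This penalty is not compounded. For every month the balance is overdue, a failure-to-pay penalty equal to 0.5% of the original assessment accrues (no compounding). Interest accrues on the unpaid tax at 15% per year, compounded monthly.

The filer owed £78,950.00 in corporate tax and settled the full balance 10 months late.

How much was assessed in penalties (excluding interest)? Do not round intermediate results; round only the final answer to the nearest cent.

Failure-to-file: 10 × 2% × £78,950.00 = £15,790.00, capped at 15% × £78,950.00 = £11,842.50
Failure-to-pay penalty = 0.5% × £78,950.00 × 10 mo = £3,947.50
Total penalty = £11,842.50 + £3,947.50 = £15,790.00

£15,790.00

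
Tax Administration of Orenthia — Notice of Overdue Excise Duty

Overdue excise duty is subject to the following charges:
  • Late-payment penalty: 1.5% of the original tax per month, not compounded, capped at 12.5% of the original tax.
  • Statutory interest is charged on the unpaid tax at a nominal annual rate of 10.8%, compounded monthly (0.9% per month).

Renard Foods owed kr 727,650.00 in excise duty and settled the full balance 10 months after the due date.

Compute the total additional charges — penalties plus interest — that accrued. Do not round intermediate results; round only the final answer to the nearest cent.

Penalty (uncapped): 10 × 1.5% × kr 727,650.00 = kr 109,147.50; cap = 12.5% × kr 727,650.00 = kr 90,956.25 → penalty = kr 90,956.25
Interest: kr 727,650.00 × ((1 + 0.009)^10 − 1) = kr 727,650.00 × 0.0937339… = kr 68,205.4525…
Penalties + interest = kr 90,956.2500 + kr 68,205.4525… = kr 159,161.70

kr 159,161.70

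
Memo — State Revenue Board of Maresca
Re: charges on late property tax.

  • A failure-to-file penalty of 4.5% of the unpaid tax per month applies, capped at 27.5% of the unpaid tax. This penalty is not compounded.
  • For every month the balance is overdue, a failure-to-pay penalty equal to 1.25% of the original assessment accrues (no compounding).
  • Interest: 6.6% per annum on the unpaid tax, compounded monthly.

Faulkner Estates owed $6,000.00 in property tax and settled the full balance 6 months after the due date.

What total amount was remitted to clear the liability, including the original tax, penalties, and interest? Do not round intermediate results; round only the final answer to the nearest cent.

$8,270.74

Failure-to-file: 6 × 4.5% × $6,000.00 = $1,620.00 (under the 27.5% cap)
Failure-to-pay penalty: 6 × 1.25% × $6,000.00 = $450.00
Interest (6.6%/yr ÷ 12 = 0.55%/month): $6,000.00 × ((1 + 0.0055)^6 − 1) = $200.7425…
Total = $6,000.00 + $2,070.0000 + $200.7425… = $8,270.74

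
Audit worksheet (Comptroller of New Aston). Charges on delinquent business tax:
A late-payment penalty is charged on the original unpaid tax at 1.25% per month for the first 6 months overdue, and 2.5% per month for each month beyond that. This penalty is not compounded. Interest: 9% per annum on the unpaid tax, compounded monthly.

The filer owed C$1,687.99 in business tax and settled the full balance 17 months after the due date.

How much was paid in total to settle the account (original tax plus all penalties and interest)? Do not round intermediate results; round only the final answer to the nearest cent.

Penalty, months 1–6: 6 × 1.25% × C$1,687.99 = C$126.60…
Penalty, months 7–17: 11 × 2.5% × C$1,687.99 = C$464.20…
Interest (9%/yr ÷ 12 = 0.75%/month): C$1,687.99 × ((1 + 0.0075)^17 − 1) = C$228.6291…
Total = C$1,687.99 + C$590.7965 + C$228.6291… = C$2,507.42

C$2,507.42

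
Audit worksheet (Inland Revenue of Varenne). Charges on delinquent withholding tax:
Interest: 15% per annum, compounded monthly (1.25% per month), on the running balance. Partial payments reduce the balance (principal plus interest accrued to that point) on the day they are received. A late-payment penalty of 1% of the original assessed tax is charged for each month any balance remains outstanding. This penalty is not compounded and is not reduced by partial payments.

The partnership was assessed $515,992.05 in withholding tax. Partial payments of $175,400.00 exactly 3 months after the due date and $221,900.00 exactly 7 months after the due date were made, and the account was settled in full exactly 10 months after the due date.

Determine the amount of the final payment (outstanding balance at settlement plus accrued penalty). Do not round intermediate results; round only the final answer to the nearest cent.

$214,181.08

Balance at month 3: $515,992.0500 × (1 + 0.0125)^3 = $535,584.6309…
After $175,400.00 payment: $535,584.6309… − $175,400.00 = $360,184.6309…
Balance at month 7: $360,184.6309… × (1 + 0.0125)^4 = $378,534.3583…
After $221,900.00 payment: $378,534.3583… − $221,900.00 = $156,634.3583…
Balance at month 10: $156,634.3583… × (1 + 0.0125)^3 = $162,581.8750…
Penalty: 10 × 1% × $515,992.05 = $51,599.21…
Final settlement = outstanding balance + penalty = $162,581.8750… + $51,599.21… = $214,181.08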